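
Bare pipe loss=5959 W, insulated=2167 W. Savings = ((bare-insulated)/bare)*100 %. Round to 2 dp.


Savings = ((5959-2167)/5959)*100 = 63.63 %

63.63 %


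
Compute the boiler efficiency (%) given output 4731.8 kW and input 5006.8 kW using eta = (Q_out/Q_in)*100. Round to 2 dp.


eta = (4731.8/5006.8)*100 = 94.51 %

94.51 %


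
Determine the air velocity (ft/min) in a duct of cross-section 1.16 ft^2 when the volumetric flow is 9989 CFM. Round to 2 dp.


V = 9989 / 1.16 = 8611.21 ft/min

8611.21 ft/min


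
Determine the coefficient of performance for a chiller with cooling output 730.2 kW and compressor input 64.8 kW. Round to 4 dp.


COP = 730.2 / 64.8 = 11.2685

11.2685


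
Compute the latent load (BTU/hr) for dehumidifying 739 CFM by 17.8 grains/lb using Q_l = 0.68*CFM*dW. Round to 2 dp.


Q = 0.68 * 739 * 17.8 = 8944.86 BTU/hr

8944.86 BTU/hr


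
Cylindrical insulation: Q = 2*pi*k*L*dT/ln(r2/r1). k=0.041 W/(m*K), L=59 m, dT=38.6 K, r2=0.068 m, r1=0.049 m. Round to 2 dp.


Q = 2*pi*0.041*59*38.6/ln(0.068/0.049) = 1790.37 W

1790.37 W


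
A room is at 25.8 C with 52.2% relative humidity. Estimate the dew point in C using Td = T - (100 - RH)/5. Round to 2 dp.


Td = 25.8 - (100-52.2)/5 = 16.24 C

16.24 C


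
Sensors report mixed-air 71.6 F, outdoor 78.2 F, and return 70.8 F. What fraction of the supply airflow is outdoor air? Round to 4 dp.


frac = (71.6 - 70.8) / (78.2 - 70.8) = 0.1081

0.1081


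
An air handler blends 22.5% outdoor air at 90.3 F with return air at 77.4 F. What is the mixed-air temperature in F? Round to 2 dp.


T_mix = 77.4 + (22.5/100)*(90.3-77.4) = 80.30 F

80.30 F


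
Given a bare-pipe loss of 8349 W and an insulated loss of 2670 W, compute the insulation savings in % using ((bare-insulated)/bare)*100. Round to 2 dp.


Savings = ((8349-2670)/8349)*100 = 68.02 %

68.02 %


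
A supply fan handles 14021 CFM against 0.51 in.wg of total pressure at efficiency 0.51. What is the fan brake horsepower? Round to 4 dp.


BHP = 14021 * 0.51 / (6356 * 0.51) = 2.2059 hp

2.2059 hp


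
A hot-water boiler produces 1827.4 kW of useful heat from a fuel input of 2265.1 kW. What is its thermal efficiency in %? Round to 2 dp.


eta = (1827.4/2265.1)*100 = 80.68 %

80.68 %


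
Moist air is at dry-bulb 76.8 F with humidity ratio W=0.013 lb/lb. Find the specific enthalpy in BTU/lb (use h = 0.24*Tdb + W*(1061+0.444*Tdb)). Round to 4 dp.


h = 0.24*76.8 + 0.013*(1061+0.444*76.8) = 32.6683 BTU/lb

32.6683 BTU/lb


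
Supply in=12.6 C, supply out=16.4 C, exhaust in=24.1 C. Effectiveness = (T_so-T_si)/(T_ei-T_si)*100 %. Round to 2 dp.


eff = (16.4-12.6)/(24.1-12.6)*100 = 33.04 %

33.04 %


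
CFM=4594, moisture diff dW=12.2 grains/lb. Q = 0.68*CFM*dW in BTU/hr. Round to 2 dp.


Q = 0.68 * 4594 * 12.2 = 38111.82 BTU/hr

38111.82 BTU/hr


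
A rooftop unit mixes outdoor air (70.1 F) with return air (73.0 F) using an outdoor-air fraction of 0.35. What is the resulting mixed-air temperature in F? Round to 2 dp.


T_mix = 0.35*70.1 + 0.65*73.0 = 71.99 F

71.99 F


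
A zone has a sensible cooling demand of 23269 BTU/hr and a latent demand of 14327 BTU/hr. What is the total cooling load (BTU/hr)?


Qt = 23269 + 14327 = 37596 BTU/hr

37596 BTU/hr


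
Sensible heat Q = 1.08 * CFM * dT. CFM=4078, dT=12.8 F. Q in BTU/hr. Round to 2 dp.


Q = 1.08 * 4078 * 12.8 = 56374.27 BTU/hr

56374.27 BTU/hr


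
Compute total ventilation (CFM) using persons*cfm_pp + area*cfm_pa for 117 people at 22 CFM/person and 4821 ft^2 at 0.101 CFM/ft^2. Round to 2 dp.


Total = 117*22 + 4821*0.101 = 3060.92 CFM

3060.92 CFM


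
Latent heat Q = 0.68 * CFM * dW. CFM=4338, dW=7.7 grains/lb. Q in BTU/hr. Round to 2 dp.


Q = 0.68 * 4338 * 7.7 = 22713.77 BTU/hr

22713.77 BTU/hr


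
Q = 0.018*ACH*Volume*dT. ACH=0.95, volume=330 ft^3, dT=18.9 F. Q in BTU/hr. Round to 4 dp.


Q = 0.018 * 0.95 * 330 * 18.9 = 106.6527 BTU/hr

106.6527 BTU/hr


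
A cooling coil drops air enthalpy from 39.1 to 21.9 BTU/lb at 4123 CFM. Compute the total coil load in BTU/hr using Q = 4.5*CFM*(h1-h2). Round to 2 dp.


Q = 4.5 * 4123 * (39.1 - 21.9) = 319120.20 BTU/hr

319120.20 BTU/hr


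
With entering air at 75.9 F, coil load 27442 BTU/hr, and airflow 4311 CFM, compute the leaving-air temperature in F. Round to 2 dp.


dT = 27442/(1.08*4311) = 5.8941
T_leave = 75.9 - 5.8941 = 70.01 F

70.01 F


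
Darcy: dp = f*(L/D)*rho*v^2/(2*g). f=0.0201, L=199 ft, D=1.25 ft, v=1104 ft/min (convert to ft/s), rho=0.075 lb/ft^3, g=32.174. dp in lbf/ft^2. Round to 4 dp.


v_fps = 1104/60 = 18.4 ft/s
dp = 0.0201*(199/1.25)*0.075*18.4^2/(2*32.174) = 1.2627 lbf/ft^2

1.2627 lbf/ft^2


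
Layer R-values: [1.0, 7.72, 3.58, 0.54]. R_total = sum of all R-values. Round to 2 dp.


R_total = 1.0 + 7.72 + 3.58 + 0.54 = 12.84

12.84


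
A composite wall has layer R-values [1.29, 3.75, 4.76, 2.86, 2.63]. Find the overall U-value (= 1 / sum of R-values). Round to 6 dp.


R_total = 1.29 + 3.75 + 4.76 + 2.86 + 2.63 = 15.29
U = 1/15.29 = 0.065402

0.065402


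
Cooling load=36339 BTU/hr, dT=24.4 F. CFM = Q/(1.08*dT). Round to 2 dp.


CFM = 36339 / (1.08 * 24.4) = 1378.98

1378.98 CFM


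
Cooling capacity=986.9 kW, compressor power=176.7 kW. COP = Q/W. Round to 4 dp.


COP = 986.9 / 176.7 = 5.5852

5.5852


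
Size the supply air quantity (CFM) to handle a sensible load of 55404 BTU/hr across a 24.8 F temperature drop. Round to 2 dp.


CFM = 55404 / (1.08 * 24.8) = 2068.55

2068.55 CFM


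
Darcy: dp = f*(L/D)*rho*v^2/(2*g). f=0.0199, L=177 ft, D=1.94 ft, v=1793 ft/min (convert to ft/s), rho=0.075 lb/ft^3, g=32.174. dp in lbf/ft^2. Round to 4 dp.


v_fps = 1793/60 = 29.8833 ft/s
dp = 0.0199*(177/1.94)*0.075*29.8833^2/(2*32.174) = 1.8898 lbf/ft^2

1.8898 lbf/ft^2


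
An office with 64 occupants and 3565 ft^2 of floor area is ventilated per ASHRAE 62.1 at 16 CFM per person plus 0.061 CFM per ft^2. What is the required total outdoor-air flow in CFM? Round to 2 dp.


Total = 64*16 + 3565*0.061 = 1241.47 CFM

1241.47 CFM


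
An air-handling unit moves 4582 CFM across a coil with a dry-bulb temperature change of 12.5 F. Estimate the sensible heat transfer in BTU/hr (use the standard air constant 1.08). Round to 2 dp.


Q = 1.08 * 4582 * 12.5 = 61857.00 BTU/hr

61857.00 BTU/hr


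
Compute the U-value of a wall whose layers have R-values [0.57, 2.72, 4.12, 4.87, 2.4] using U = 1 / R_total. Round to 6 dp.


R_total = 0.57 + 2.72 + 4.12 + 4.87 + 2.4 = 14.68
U = 1/14.68 = 0.068120

0.068120


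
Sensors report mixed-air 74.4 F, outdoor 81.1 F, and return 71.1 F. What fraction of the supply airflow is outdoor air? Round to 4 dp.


frac = (74.4 - 71.1) / (81.1 - 71.1) = 0.3300

0.3300


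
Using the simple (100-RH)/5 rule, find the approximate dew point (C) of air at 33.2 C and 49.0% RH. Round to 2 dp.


Td = 33.2 - (100-49.0)/5 = 23.00 C

23.00 C


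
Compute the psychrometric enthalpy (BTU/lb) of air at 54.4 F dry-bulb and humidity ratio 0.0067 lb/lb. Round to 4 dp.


h = 0.24*54.4 + 0.0067*(1061+0.444*54.4) = 20.3265 BTU/lb

20.3265 BTU/lb


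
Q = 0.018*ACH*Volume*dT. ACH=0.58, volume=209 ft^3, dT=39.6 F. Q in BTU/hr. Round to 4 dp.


Q = 0.018 * 0.58 * 209 * 39.6 = 86.4056 BTU/hr

86.4056 BTU/hr


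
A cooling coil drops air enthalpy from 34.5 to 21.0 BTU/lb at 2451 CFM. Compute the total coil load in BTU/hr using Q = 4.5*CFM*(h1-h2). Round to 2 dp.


Q = 4.5 * 2451 * (34.5 - 21.0) = 148898.25 BTU/hr

148898.25 BTU/hr


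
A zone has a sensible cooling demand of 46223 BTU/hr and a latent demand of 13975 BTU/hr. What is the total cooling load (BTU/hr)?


Qt = 46223 + 13975 = 60198 BTU/hr

60198 BTU/hr


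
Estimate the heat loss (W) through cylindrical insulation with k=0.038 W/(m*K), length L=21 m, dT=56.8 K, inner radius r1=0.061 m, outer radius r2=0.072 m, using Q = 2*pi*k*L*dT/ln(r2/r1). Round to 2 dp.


Q = 2*pi*0.038*21*56.8/ln(0.072/0.061) = 1717.78 W

1717.78 W


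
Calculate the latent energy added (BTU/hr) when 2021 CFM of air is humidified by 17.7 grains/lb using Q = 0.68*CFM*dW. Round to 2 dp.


Q = 0.68 * 2021 * 17.7 = 24324.76 BTU/hr

24324.76 BTU/hr


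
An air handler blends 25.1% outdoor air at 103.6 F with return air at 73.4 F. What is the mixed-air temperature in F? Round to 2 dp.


T_mix = 73.4 + (25.1/100)*(103.6-73.4) = 80.98 F

80.98 F


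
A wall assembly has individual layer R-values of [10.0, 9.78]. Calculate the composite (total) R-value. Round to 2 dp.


R_total = 10.0 + 9.78 = 19.78

19.78


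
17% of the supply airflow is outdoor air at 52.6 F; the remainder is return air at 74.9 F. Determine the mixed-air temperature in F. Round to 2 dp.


T_mix = 0.17*52.6 + 0.83*74.9 = 71.11 F

71.11 F


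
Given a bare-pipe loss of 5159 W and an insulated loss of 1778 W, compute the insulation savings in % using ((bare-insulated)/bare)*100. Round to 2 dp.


Savings = ((5159-1778)/5159)*100 = 65.54 %

65.54 %


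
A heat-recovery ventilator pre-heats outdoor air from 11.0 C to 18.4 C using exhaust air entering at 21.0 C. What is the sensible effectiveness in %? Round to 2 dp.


eff = (18.4-11.0)/(21.0-11.0)*100 = 74.00 %

74.00 %


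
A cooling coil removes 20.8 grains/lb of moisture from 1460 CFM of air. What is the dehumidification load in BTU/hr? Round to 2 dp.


Q = 0.68 * 1460 * 20.8 = 20650.24 BTU/hr

20650.24 BTU/hr


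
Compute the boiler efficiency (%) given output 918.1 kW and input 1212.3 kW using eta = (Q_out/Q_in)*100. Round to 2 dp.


eta = (918.1/1212.3)*100 = 75.73 %

75.73 %


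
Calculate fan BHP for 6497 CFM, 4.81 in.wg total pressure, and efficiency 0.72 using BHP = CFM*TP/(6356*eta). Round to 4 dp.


BHP = 6497 * 4.81 / (6356 * 0.72) = 6.8288 hp

6.8288 hp


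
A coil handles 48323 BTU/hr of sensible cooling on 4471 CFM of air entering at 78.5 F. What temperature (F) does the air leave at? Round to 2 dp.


dT = 48323/(1.08*4471) = 10.0075
T_leave = 78.5 - 10.0075 = 68.49 F

68.49 F


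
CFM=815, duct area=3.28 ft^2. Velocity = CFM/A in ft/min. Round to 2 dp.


V = 815 / 3.28 = 248.48 ft/min

248.48 ft/min


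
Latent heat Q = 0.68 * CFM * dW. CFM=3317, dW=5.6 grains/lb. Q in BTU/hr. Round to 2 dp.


Q = 0.68 * 3317 * 5.6 = 12631.14 BTU/hr

12631.14 BTU/hr


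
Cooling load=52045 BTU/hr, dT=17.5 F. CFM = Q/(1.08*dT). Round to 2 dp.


CFM = 52045 / (1.08 * 17.5) = 2753.70

2753.70 CFM


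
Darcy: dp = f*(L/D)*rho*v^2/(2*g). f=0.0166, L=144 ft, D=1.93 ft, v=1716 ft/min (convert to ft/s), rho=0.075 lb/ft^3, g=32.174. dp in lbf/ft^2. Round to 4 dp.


v_fps = 1716/60 = 28.6 ft/s
dp = 0.0166*(144/1.93)*0.075*28.6^2/(2*32.174) = 1.1808 lbf/ft^2

1.1808 lbf/ft^2


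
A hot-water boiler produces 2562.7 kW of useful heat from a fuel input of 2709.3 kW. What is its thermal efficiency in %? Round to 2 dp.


eta = (2562.7/2709.3)*100 = 94.59 %

94.59 %


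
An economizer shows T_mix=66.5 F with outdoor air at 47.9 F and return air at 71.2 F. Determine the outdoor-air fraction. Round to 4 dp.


frac = (66.5 - 71.2) / (47.9 - 71.2) = 0.2017

0.2017


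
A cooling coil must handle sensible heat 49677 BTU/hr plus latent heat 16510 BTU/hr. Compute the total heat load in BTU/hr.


Qt = 49677 + 16510 = 66187 BTU/hr

66187 BTU/hr


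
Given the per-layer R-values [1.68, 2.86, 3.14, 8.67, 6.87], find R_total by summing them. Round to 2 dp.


R_total = 1.68 + 2.86 + 3.14 + 8.67 + 6.87 = 23.22

23.22


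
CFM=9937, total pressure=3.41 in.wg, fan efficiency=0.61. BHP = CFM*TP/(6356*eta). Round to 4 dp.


BHP = 9937 * 3.41 / (6356 * 0.61) = 8.7397 hp

8.7397 hp


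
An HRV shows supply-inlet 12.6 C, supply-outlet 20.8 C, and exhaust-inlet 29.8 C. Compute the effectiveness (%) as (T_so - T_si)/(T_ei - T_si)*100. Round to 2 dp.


eff = (20.8-12.6)/(29.8-12.6)*100 = 47.67 %

47.67 %


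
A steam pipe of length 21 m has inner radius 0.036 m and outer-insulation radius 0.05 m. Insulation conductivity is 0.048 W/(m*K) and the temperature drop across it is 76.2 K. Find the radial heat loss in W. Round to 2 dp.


Q = 2*pi*0.048*21*76.2/ln(0.05/0.036) = 1469.11 W

1469.11 W


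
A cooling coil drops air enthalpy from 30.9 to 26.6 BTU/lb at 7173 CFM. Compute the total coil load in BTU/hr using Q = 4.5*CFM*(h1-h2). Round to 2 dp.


Q = 4.5 * 7173 * (30.9 - 26.6) = 138797.55 BTU/hr

138797.55 BTU/hr


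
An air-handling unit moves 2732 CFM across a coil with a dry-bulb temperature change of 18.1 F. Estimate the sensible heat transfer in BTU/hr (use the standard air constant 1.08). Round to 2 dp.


Q = 1.08 * 2732 * 18.1 = 53405.14 BTU/hr

53405.14 BTU/hr


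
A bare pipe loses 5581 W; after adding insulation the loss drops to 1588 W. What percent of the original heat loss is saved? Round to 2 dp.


Savings = ((5581-1588)/5581)*100 = 71.55 %

71.55 %


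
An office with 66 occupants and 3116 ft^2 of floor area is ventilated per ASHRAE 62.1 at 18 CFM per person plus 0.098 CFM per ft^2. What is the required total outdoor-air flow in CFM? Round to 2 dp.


Total = 66*18 + 3116*0.098 = 1493.37 CFM

1493.37 CFM


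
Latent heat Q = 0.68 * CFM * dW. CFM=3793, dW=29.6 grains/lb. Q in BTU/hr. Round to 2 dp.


Q = 0.68 * 3793 * 29.6 = 76345.50 BTU/hr

76345.50 BTU/hr


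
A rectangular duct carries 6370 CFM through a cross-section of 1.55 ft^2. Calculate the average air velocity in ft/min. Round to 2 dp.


V = 6370 / 1.55 = 4109.68 ft/min

4109.68 ft/min


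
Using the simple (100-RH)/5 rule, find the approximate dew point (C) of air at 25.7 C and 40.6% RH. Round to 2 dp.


Td = 25.7 - (100-40.6)/5 = 13.82 C

13.82 C


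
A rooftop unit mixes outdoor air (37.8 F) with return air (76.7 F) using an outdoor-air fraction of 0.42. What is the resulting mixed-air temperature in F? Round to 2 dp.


T_mix = 0.42*37.8 + 0.58*76.7 = 60.36 F

60.36 F


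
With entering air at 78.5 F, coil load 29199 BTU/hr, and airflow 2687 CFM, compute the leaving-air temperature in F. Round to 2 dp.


dT = 29199/(1.08*2687) = 10.0618
T_leave = 78.5 - 10.0618 = 68.44 F

68.44 F


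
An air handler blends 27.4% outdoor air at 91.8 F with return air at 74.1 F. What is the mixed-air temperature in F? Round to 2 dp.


T_mix = 74.1 + (27.4/100)*(91.8-74.1) = 78.95 F

78.95 F


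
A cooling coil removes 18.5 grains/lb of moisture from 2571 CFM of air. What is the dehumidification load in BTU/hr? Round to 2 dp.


Q = 0.68 * 2571 * 18.5 = 32343.18 BTU/hr

32343.18 BTU/hr


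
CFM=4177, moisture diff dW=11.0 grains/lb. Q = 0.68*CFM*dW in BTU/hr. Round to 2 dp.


Q = 0.68 * 4177 * 11.0 = 31243.96 BTU/hr

31243.96 BTU/hr


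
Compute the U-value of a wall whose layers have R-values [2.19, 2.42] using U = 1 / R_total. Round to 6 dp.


R_total = 2.19 + 2.42 = 4.61
U = 1/4.61 = 0.216920

0.216920


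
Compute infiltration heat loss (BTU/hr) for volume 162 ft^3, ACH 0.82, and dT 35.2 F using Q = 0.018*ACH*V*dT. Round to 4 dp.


Q = 0.018 * 0.82 * 162 * 35.2 = 84.1674 BTU/hr

84.1674 BTU/hr


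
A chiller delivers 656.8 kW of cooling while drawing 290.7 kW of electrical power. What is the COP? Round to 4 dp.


COP = 656.8 / 290.7 = 2.2594

2.2594


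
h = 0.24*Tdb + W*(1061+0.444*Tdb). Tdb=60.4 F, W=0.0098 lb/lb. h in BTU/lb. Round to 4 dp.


h = 0.24*60.4 + 0.0098*(1061+0.444*60.4) = 25.1566 BTU/lb

25.1566 BTU/lb


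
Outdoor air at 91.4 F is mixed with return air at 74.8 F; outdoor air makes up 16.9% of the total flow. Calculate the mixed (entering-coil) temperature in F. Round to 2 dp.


T_mix = 74.8 + (16.9/100)*(91.4-74.8) = 77.61 F

77.61 F


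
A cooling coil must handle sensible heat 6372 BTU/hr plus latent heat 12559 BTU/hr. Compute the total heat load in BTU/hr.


Qt = 6372 + 12559 = 18931 BTU/hr

18931 BTU/hr


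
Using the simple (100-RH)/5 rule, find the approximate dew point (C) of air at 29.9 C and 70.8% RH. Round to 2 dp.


Td = 29.9 - (100-70.8)/5 = 24.06 C

24.06 C


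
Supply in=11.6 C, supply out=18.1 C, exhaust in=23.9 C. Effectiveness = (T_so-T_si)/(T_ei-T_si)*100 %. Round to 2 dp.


eff = (18.1-11.6)/(23.9-11.6)*100 = 52.85 %

52.85 %


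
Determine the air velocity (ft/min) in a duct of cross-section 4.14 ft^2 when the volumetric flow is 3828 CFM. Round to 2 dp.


V = 3828 / 4.14 = 924.64 ft/min

924.64 ft/min


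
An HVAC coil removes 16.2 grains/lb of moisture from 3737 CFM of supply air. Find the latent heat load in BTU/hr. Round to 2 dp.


Q = 0.68 * 3737 * 16.2 = 41166.79 BTU/hr

41166.79 BTU/hr


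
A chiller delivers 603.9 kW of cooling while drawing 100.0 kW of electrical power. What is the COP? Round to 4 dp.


COP = 603.9 / 100.0 = 6.0390

6.0390


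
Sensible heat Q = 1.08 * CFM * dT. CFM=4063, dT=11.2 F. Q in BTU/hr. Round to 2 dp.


Q = 1.08 * 4063 * 11.2 = 49146.05 BTU/hr

49146.05 BTU/hr


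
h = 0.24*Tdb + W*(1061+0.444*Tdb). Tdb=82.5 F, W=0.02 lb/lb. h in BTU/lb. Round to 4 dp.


h = 0.24*82.5 + 0.02*(1061+0.444*82.5) = 41.7526 BTU/lb

41.7526 BTU/lb


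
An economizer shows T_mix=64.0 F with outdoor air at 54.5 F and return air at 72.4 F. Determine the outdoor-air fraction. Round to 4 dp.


frac = (64.0 - 72.4) / (54.5 - 72.4) = 0.4693

0.4693


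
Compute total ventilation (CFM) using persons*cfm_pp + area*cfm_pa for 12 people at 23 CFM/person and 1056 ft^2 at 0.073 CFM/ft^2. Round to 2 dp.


Total = 12*23 + 1056*0.073 = 353.09 CFM

353.09 CFM


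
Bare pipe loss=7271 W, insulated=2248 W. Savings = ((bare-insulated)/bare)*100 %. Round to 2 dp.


Savings = ((7271-2248)/7271)*100 = 69.08 %

69.08 %


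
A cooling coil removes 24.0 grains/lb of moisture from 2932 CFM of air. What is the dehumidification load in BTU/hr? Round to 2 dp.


Q = 0.68 * 2932 * 24.0 = 47850.24 BTU/hr

47850.24 BTU/hr


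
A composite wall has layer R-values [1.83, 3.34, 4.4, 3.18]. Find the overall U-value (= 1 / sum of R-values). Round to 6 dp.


R_total = 1.83 + 3.34 + 4.4 + 3.18 = 12.75
U = 1/12.75 = 0.078431

0.078431


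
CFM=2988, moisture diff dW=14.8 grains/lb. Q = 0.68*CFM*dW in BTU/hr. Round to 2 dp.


Q = 0.68 * 2988 * 14.8 = 30071.23 BTU/hr

30071.23 BTU/hr


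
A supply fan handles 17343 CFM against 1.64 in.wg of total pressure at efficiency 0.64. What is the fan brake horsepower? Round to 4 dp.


BHP = 17343 * 1.64 / (6356 * 0.64) = 6.9920 hp

6.9920 hp


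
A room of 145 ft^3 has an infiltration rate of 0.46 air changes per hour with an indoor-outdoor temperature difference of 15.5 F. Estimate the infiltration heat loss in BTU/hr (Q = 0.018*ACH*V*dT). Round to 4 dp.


Q = 0.018 * 0.46 * 145 * 15.5 = 18.6093 BTU/hr

18.6093 BTU/hr


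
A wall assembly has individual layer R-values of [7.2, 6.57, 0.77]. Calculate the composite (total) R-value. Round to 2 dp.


R_total = 7.2 + 6.57 + 0.77 = 14.54

14.54


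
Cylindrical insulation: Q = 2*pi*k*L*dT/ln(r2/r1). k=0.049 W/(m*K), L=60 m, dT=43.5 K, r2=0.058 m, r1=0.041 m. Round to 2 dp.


Q = 2*pi*0.049*60*43.5/ln(0.058/0.041) = 2316.59 W

2316.59 W


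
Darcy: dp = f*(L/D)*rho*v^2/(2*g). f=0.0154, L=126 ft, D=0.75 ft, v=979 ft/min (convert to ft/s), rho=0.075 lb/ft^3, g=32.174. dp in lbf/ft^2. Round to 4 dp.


v_fps = 979/60 = 16.3167 ft/s
dp = 0.0154*(126/0.75)*0.075*16.3167^2/(2*32.174) = 0.8028 lbf/ft^2

0.8028 lbf/ft^2


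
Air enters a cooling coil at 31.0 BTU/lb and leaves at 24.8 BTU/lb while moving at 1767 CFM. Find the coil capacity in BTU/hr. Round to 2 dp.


Q = 4.5 * 1767 * (31.0 - 24.8) = 49299.30 BTU/hr

49299.30 BTU/hr


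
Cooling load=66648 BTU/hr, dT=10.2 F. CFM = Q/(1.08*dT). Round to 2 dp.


CFM = 66648 / (1.08 * 10.2) = 6050.11

6050.11 CFM


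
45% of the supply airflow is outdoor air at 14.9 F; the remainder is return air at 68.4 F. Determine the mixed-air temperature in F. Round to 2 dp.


T_mix = 0.45*14.9 + 0.55*68.4 = 44.33 F

44.33 F


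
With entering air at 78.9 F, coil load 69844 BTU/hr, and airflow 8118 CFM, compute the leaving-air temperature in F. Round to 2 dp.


dT = 69844/(1.08*8118) = 7.9663
T_leave = 78.9 - 7.9663 = 70.93 F

70.93 F


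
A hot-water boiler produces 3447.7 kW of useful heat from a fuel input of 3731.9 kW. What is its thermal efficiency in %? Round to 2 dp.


eta = (3447.7/3731.9)*100 = 92.38 %

92.38 %


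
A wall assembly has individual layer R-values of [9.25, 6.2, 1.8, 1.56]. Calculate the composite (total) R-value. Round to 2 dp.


R_total = 9.25 + 6.2 + 1.8 + 1.56 = 18.81

18.81


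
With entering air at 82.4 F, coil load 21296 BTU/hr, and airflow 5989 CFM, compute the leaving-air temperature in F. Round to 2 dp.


dT = 21296/(1.08*5989) = 3.2925
T_leave = 82.4 - 3.2925 = 79.11 F

79.11 F


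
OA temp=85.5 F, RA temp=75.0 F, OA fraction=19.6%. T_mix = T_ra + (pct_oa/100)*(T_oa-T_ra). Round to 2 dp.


T_mix = 75.0 + (19.6/100)*(85.5-75.0) = 77.06 F

77.06 F


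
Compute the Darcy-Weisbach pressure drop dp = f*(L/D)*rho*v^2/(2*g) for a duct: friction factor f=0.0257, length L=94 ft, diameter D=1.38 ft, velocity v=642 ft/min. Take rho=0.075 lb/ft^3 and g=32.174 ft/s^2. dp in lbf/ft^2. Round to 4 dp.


v_fps = 642/60 = 10.7 ft/s
dp = 0.0257*(94/1.38)*0.075*10.7^2/(2*32.174) = 0.2336 lbf/ft^2

0.2336 lbf/ft^2


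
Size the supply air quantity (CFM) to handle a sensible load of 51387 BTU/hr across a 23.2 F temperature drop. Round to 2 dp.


CFM = 51387 / (1.08 * 23.2) = 2050.89

2050.89 CFM


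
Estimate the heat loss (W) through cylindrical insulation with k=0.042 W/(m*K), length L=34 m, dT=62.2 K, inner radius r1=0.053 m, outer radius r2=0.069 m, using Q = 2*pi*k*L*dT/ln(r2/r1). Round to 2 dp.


Q = 2*pi*0.042*34*62.2/ln(0.069/0.053) = 2115.43 W

2115.43 W


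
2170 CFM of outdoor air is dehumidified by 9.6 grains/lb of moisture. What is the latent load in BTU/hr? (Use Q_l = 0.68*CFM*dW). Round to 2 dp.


Q = 0.68 * 2170 * 9.6 = 14165.76 BTU/hr

14165.76 BTU/hr


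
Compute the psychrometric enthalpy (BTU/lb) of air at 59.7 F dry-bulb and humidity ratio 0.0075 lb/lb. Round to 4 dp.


h = 0.24*59.7 + 0.0075*(1061+0.444*59.7) = 22.4843 BTU/lb

22.4843 BTU/lb


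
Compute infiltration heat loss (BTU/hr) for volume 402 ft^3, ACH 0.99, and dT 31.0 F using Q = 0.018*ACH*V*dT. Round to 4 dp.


Q = 0.018 * 0.99 * 402 * 31.0 = 222.0728 BTU/hr

222.0728 BTU/hr


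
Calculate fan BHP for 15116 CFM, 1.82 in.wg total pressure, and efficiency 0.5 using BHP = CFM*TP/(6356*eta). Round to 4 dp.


BHP = 15116 * 1.82 / (6356 * 0.5) = 8.6567 hp

8.6567 hp


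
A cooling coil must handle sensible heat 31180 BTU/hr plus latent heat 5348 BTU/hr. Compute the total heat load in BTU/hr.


Qt = 31180 + 5348 = 36528 BTU/hr

36528 BTU/hr


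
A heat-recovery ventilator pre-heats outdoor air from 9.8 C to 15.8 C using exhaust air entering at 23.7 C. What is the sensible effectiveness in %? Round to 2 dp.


eff = (15.8-9.8)/(23.7-9.8)*100 = 43.17 %

43.17 %


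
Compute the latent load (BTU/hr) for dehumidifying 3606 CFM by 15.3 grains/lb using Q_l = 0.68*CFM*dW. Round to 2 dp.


Q = 0.68 * 3606 * 15.3 = 37516.82 BTU/hr

37516.82 BTU/hr


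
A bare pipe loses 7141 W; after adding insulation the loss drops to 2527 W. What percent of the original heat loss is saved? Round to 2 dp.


Savings = ((7141-2527)/7141)*100 = 64.61 %

64.61 %


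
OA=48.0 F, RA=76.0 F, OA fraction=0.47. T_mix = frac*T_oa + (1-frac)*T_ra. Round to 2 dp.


T_mix = 0.47*48.0 + 0.53*76.0 = 62.84 F

62.84 F


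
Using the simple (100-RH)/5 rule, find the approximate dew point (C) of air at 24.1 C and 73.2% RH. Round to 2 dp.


Td = 24.1 - (100-73.2)/5 = 18.74 C

18.74 C


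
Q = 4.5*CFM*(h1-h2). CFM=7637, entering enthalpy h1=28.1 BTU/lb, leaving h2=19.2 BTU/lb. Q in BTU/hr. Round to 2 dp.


Q = 4.5 * 7637 * (28.1 - 19.2) = 305861.85 BTU/hr

305861.85 BTU/hr


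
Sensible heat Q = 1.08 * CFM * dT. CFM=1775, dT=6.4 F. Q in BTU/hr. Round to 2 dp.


Q = 1.08 * 1775 * 6.4 = 12268.80 BTU/hr

12268.80 BTU/hr


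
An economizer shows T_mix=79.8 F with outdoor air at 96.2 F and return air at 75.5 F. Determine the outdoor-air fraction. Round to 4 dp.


frac = (79.8 - 75.5) / (96.2 - 75.5) = 0.2077

0.2077


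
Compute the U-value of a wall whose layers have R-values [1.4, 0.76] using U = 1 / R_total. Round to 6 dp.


R_total = 1.4 + 0.76 = 2.16
U = 1/2.16 = 0.462963

0.462963


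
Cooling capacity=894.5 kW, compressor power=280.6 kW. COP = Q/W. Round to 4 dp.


COP = 894.5 / 280.6 = 3.1878

3.1878


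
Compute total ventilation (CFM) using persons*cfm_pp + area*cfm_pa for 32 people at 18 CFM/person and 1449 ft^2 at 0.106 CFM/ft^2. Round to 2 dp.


Total = 32*18 + 1449*0.106 = 729.59 CFM

729.59 CFM


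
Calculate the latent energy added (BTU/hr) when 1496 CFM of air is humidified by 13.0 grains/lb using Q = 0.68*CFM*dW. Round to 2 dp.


Q = 0.68 * 1496 * 13.0 = 13224.64 BTU/hr

13224.64 BTU/hr


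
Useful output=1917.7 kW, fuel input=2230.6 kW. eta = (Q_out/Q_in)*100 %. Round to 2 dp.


eta = (1917.7/2230.6)*100 = 85.97 %

85.97 %


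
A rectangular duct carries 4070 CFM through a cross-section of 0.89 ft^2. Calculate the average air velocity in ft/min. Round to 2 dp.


V = 4070 / 0.89 = 4573.03 ft/min

4573.03 ft/min


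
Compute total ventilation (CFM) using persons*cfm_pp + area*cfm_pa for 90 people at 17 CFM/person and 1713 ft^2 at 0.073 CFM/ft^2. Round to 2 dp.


Total = 90*17 + 1713*0.073 = 1655.05 CFM

1655.05 CFM


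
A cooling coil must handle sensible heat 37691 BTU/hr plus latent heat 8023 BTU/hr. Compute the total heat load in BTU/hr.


Qt = 37691 + 8023 = 45714 BTU/hr

45714 BTU/hr


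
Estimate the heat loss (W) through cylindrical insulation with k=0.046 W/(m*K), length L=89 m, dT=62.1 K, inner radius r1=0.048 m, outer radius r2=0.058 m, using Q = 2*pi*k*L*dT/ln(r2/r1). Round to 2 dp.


Q = 2*pi*0.046*89*62.1/ln(0.058/0.048) = 8441.15 W

8441.15 W


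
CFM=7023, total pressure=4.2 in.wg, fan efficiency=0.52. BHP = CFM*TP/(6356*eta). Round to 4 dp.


BHP = 7023 * 4.2 / (6356 * 0.52) = 8.9245 hp

8.9245 hp


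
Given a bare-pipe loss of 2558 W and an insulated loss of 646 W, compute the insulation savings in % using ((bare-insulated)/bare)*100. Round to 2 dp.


Savings = ((2558-646)/2558)*100 = 74.75 %

74.75 %


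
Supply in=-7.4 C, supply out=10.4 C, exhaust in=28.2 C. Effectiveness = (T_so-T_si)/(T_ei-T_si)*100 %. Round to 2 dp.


eff = (10.4-(-7.4))/(28.2-(-7.4))*100 = 50.00 %

50.00 %


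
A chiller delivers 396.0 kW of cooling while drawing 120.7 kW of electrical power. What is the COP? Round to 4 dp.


COP = 396.0 / 120.7 = 3.2809

3.2809


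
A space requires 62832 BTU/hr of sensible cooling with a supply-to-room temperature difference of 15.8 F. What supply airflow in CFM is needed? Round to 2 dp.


CFM = 62832 / (1.08 * 15.8) = 3682.14

3682.14 CFM


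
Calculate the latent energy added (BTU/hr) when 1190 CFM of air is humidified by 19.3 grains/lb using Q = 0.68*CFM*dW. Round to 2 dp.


Q = 0.68 * 1190 * 19.3 = 15617.56 BTU/hr

15617.56 BTU/hr


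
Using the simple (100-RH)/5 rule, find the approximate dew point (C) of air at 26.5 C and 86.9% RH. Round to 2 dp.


Td = 26.5 - (100-86.9)/5 = 23.88 C

23.88 C


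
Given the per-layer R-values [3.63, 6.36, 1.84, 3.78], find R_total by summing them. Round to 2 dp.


R_total = 3.63 + 6.36 + 1.84 + 3.78 = 15.61

15.61


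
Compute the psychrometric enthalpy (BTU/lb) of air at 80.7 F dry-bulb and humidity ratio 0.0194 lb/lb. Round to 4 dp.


h = 0.24*80.7 + 0.0194*(1061+0.444*80.7) = 40.6465 BTU/lb

40.6465 BTU/lb


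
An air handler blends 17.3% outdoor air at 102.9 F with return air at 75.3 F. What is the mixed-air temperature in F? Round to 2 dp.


T_mix = 75.3 + (17.3/100)*(102.9-75.3) = 80.07 F

80.07 F


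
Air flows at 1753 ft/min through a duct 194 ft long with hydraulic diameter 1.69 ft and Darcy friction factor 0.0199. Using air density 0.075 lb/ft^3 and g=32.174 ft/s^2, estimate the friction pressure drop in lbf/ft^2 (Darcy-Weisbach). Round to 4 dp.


v_fps = 1753/60 = 29.2167 ft/s
dp = 0.0199*(194/1.69)*0.075*29.2167^2/(2*32.174) = 2.2728 lbf/ft^2

2.2728 lbf/ft^2


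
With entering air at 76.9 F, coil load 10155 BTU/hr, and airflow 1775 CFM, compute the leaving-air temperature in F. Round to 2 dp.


dT = 10155/(1.08*1775) = 5.2973
T_leave = 76.9 - 5.2973 = 71.60 F

71.60 F


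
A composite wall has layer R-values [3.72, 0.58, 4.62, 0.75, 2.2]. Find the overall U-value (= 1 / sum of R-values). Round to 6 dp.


R_total = 3.72 + 0.58 + 4.62 + 0.75 + 2.2 = 11.87
U = 1/11.87 = 0.084246

0.084246


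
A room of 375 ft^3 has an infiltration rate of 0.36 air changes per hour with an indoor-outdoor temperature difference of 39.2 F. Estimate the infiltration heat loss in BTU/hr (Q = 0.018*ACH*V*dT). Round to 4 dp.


Q = 0.018 * 0.36 * 375 * 39.2 = 95.2560 BTU/hr

95.2560 BTU/hr


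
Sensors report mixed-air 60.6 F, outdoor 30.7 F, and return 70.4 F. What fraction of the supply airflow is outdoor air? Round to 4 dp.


frac = (60.6 - 70.4) / (30.7 - 70.4) = 0.2469

0.2469


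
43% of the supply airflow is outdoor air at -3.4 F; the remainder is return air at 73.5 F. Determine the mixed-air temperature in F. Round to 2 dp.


T_mix = 0.43*(-3.4) + 0.57*73.5 = 40.43 F

40.43 F


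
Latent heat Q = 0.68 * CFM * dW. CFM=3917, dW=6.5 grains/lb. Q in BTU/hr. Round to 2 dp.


Q = 0.68 * 3917 * 6.5 = 17313.14 BTU/hr

17313.14 BTU/hr


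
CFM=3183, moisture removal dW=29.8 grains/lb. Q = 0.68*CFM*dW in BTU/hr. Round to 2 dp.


Q = 0.68 * 3183 * 29.8 = 64500.31 BTU/hr

64500.31 BTU/hr


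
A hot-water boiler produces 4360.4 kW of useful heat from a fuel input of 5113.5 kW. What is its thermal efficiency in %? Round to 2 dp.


eta = (4360.4/5113.5)*100 = 85.27 %

85.27 %


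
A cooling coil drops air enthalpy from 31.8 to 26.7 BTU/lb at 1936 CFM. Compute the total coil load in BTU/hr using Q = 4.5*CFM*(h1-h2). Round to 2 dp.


Q = 4.5 * 1936 * (31.8 - 26.7) = 44431.20 BTU/hr

44431.20 BTU/hr


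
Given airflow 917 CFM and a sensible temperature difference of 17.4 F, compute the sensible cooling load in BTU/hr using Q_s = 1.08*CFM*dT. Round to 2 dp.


Q = 1.08 * 917 * 17.4 = 17232.26 BTU/hr

17232.26 BTU/hr


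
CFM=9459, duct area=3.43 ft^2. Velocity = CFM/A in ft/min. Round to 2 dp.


V = 9459 / 3.43 = 2757.73 ft/min

2757.73 ft/min


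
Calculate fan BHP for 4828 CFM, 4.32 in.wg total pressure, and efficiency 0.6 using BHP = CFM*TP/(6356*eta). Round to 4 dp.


BHP = 4828 * 4.32 / (6356 * 0.6) = 5.4691 hp

5.4691 hp


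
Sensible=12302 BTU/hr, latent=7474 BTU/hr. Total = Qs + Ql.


Qt = 12302 + 7474 = 19776 BTU/hr

19776 BTU/hr


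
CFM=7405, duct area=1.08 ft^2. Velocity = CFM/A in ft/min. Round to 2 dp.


V = 7405 / 1.08 = 6856.48 ft/min

6856.48 ft/min


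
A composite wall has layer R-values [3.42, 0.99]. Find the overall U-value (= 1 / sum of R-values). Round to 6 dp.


R_total = 3.42 + 0.99 = 4.41
U = 1/4.41 = 0.226757

0.226757


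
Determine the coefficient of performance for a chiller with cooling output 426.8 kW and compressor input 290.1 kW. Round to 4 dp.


COP = 426.8 / 290.1 = 1.4712

1.4712


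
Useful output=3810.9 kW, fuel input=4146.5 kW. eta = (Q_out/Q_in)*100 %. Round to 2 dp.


eta = (3810.9/4146.5)*100 = 91.91 %

91.91 %


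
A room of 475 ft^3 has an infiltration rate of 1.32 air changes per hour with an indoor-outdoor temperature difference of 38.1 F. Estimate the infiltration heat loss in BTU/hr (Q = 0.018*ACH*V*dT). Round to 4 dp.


Q = 0.018 * 1.32 * 475 * 38.1 = 429.9966 BTU/hr

429.9966 BTU/hr


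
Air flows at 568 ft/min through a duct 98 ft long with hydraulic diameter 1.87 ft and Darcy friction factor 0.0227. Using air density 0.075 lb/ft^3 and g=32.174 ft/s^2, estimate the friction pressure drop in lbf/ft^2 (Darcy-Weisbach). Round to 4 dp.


v_fps = 568/60 = 9.4667 ft/s
dp = 0.0227*(98/1.87)*0.075*9.4667^2/(2*32.174) = 0.1243 lbf/ft^2

0.1243 lbf/ft^2


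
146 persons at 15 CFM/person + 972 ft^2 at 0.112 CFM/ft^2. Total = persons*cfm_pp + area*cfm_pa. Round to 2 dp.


Total = 146*15 + 972*0.112 = 2298.86 CFM

2298.86 CFM


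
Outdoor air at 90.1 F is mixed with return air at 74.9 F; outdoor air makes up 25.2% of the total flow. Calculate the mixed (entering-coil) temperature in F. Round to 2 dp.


T_mix = 74.9 + (25.2/100)*(90.1-74.9) = 78.73 F

78.73 F


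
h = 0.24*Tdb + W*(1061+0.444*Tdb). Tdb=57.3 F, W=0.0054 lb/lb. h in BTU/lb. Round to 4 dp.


h = 0.24*57.3 + 0.0054*(1061+0.444*57.3) = 19.6188 BTU/lb

19.6188 BTU/lb


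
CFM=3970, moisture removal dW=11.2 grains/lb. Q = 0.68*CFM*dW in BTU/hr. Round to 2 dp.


Q = 0.68 * 3970 * 11.2 = 30235.52 BTU/hr

30235.52 BTU/hr


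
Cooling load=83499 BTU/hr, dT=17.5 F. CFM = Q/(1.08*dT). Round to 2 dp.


CFM = 83499 / (1.08 * 17.5) = 4417.94

4417.94 CFM


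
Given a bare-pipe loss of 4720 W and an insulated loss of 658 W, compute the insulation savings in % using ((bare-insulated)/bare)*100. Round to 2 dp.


Savings = ((4720-658)/4720)*100 = 86.06 %

86.06 %


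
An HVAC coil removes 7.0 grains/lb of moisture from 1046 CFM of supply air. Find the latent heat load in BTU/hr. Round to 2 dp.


Q = 0.68 * 1046 * 7.0 = 4978.96 BTU/hr

4978.96 BTU/hr


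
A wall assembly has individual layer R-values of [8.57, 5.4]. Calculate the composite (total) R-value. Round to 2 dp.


R_total = 8.57 + 5.4 = 13.97

13.97


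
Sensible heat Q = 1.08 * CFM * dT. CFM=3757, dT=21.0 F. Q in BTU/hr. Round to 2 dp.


Q = 1.08 * 3757 * 21.0 = 85208.76 BTU/hr

85208.76 BTU/hr


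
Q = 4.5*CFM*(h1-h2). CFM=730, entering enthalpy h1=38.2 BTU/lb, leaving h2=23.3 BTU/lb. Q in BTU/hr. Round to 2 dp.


Q = 4.5 * 730 * (38.2 - 23.3) = 48946.50 BTU/hr

48946.50 BTU/hr


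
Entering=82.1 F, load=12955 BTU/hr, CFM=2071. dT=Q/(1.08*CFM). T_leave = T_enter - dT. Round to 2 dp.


dT = 12955/(1.08*2071) = 5.7921
T_leave = 82.1 - 5.7921 = 76.31 F

76.31 F


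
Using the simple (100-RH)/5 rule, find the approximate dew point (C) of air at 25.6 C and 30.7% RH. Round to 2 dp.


Td = 25.6 - (100-30.7)/5 = 11.74 C

11.74 C


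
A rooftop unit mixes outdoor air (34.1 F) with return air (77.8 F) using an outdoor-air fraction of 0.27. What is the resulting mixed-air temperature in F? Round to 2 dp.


T_mix = 0.27*34.1 + 0.73*77.8 = 66.00 F

66.00 F


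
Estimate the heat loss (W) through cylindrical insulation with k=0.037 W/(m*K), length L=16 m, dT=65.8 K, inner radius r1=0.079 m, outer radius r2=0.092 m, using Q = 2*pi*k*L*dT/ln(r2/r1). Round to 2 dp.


Q = 2*pi*0.037*16*65.8/ln(0.092/0.079) = 1606.61 W

1606.61 W


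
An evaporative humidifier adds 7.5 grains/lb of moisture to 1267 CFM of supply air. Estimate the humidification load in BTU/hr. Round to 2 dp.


Q = 0.68 * 1267 * 7.5 = 6461.70 BTU/hr

6461.70 BTU/hr


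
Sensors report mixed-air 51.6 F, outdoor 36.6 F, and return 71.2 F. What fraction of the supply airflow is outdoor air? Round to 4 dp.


frac = (51.6 - 71.2) / (36.6 - 71.2) = 0.5665

0.5665


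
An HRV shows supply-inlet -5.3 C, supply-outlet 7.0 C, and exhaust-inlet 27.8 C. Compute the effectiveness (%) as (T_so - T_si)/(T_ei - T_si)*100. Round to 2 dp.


eff = (7.0-(-5.3))/(27.8-(-5.3))*100 = 37.16 %

37.16 %


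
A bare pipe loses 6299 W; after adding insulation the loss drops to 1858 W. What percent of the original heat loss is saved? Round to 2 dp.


Savings = ((6299-1858)/6299)*100 = 70.50 %

70.50 %


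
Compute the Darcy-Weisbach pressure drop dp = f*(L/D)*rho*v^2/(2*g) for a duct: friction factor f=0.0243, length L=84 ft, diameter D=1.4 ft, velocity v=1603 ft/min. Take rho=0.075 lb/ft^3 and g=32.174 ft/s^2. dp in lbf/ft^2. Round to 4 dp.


v_fps = 1603/60 = 26.7167 ft/s
dp = 0.0243*(84/1.4)*0.075*26.7167^2/(2*32.174) = 1.2130 lbf/ft^2

1.2130 lbf/ft^2


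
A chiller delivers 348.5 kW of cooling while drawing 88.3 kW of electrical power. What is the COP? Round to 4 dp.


COP = 348.5 / 88.3 = 3.9468

3.9468


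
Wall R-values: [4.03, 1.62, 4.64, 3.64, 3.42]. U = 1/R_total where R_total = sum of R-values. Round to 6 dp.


R_total = 4.03 + 1.62 + 4.64 + 3.64 + 3.42 = 17.35
U = 1/17.35 = 0.057637

0.057637


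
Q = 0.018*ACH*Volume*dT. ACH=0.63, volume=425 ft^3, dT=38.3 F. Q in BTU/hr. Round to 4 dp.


Q = 0.018 * 0.63 * 425 * 38.3 = 184.5869 BTU/hr

184.5869 BTU/hr


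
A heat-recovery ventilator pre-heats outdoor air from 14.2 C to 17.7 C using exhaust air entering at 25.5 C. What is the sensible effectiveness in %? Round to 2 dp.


eff = (17.7-14.2)/(25.5-14.2)*100 = 30.97 %

30.97 %


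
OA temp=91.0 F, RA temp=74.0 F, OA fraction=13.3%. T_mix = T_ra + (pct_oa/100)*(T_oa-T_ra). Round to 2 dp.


T_mix = 74.0 + (13.3/100)*(91.0-74.0) = 76.26 F

76.26 F


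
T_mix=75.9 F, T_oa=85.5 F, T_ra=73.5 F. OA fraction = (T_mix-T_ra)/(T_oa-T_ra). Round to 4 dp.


frac = (75.9 - 73.5) / (85.5 - 73.5) = 0.2000

0.2000


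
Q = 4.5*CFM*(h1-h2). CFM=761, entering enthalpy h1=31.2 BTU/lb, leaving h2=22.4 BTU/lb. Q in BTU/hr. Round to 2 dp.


Q = 4.5 * 761 * (31.2 - 22.4) = 30135.60 BTU/hr

30135.60 BTU/hr


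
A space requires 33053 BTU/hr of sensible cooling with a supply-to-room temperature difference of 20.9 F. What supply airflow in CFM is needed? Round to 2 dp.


CFM = 33053 / (1.08 * 20.9) = 1464.34

1464.34 CFM


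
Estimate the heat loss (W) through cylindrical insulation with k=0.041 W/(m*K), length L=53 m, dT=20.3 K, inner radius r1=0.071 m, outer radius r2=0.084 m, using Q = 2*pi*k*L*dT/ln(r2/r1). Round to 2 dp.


Q = 2*pi*0.041*53*20.3/ln(0.084/0.071) = 1648.44 W

1648.44 W


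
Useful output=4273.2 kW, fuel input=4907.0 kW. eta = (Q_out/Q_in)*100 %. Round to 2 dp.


eta = (4273.2/4907.0)*100 = 87.08 %

87.08 %


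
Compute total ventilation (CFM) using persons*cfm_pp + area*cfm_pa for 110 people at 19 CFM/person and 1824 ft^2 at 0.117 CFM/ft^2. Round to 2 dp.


Total = 110*19 + 1824*0.117 = 2303.41 CFM

2303.41 CFM


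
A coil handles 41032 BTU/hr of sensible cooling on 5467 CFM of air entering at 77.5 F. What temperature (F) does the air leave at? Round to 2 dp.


dT = 41032/(1.08*5467) = 6.9494
T_leave = 77.5 - 6.9494 = 70.55 F

70.55 F


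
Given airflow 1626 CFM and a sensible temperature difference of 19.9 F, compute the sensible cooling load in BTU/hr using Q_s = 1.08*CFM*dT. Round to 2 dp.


Q = 1.08 * 1626 * 19.9 = 34945.99 BTU/hr

34945.99 BTU/hr


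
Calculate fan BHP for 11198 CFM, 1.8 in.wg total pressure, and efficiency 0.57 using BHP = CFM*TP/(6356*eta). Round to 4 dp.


BHP = 11198 * 1.8 / (6356 * 0.57) = 5.5636 hp

5.5636 hp


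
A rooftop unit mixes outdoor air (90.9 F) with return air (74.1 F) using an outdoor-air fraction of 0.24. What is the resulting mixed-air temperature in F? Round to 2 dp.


T_mix = 0.24*90.9 + 0.76*74.1 = 78.13 F

78.13 F


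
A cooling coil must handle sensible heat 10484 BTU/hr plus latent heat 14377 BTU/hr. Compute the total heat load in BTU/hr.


Qt = 10484 + 14377 = 24861 BTU/hr

24861 BTU/hr


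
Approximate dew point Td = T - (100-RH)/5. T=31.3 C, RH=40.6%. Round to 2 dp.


Td = 31.3 - (100-40.6)/5 = 19.42 C

19.42 C
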